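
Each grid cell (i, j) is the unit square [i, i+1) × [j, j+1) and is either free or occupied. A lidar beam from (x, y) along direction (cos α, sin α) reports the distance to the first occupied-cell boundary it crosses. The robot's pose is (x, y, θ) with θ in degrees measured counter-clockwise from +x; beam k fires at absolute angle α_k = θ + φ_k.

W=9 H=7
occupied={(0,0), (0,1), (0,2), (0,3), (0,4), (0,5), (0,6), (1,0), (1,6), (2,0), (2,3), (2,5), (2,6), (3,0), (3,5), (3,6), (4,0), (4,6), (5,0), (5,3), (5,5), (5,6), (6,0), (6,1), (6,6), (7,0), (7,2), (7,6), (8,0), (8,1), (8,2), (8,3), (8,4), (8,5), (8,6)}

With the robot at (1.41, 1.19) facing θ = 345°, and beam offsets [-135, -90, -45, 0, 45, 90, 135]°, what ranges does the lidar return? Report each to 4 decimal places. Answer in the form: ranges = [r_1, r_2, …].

beam 1: φ=-135°, α=210°
  dir = (cos 210°, sin 210°) = (-0.8660, -0.5000); from cell (1,1)
  next x-line at t=0.4734, next y-line at t=0.3800; Δt_x=1.1547, Δt_y=2.0000
    y: enter (1,0) at t=0.3800 ← occupied
  → r_1 = 0.3800
beam 2: φ=-90°, α=255°
  dir = (cos 255°, sin 255°) = (-0.2588, -0.9659); from cell (1,1)
  next x-line at t=1.5841, next y-line at t=0.1967; Δt_x=3.8637, Δt_y=1.0353
    y: enter (1,0) at t=0.1967 ← occupied
  → r_2 = 0.1967
beam 3: φ=-45°, α=300°
  dir = (cos 300°, sin 300°) = (0.5000, -0.8660); from cell (1,1)
  next x-line at t=1.1800, next y-line at t=0.2194; Δt_x=2.0000, Δt_y=1.1547
    y: enter (1,0) at t=0.2194 ← occupied
  → r_3 = 0.2194
beam 4: φ=0°, α=345°
  dir = (cos 345°, sin 345°) = (0.9659, -0.2588); from cell (1,1)
  next x-line at t=0.6108, next y-line at t=0.7341; Δt_x=1.0353, Δt_y=3.8637
    x: enter (2,1) at t=0.6108
    y: enter (2,0) at t=0.7341 ← occupied
  → r_4 = 0.7341
beam 5: φ=45°, α=30°
  dir = (cos 30°, sin 30°) = (0.8660, 0.5000); from cell (1,1)
  next x-line at t=0.6813, next y-line at t=1.6200; Δt_x=1.1547, Δt_y=2.0000
    x: enter (2,1) at t=0.6813
    y: enter (2,2) at t=1.6200
    x: enter (3,2) at t=1.8360
    x: enter (4,2) at t=2.9907
    y: enter (4,3) at t=3.6200
    x: enter (5,3) at t=4.1454 ← occupied
  → r_5 = 4.1454
beam 6: φ=90°, α=75°
  dir = (cos 75°, sin 75°) = (0.2588, 0.9659); from cell (1,1)
  next x-line at t=2.2796, next y-line at t=0.8386; Δt_x=3.8637, Δt_y=1.0353
    y: enter (1,2) at t=0.8386
    y: enter (1,3) at t=1.8738
    x: enter (2,3) at t=2.2796 ← occupied
  → r_6 = 2.2796
beam 7: φ=135°, α=120°
  dir = (cos 120°, sin 120°) = (-0.5000, 0.8660); from cell (1,1)
  next x-line at t=0.8200, next y-line at t=0.9353; Δt_x=2.0000, Δt_y=1.1547
    x: enter (0,1) at t=0.8200 ← occupied
  → r_7 = 0.8200

ranges = [0.3800, 0.1967, 0.2194, 0.7341, 4.1454, 2.2796, 0.8200]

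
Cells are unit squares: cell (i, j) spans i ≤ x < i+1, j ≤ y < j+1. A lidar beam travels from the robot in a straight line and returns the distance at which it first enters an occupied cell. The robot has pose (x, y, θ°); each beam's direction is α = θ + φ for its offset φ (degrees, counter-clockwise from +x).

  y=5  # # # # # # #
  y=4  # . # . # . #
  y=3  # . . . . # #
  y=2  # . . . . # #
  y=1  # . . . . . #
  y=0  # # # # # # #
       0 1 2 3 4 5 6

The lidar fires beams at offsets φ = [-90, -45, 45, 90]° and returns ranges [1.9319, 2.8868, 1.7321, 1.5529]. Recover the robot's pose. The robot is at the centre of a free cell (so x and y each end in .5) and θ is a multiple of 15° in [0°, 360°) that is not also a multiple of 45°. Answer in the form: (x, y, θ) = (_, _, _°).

(x, y, θ) = (3.5, 2.5, 195°)

Candidates: 16 free-cell centres × 16 headings = 256 poses. Raycast each; keep the one whose scan matches to 4 dp.
  (2.5, 2.5, 75°): beam 1 = 3.6235 ≠ 1.9319 ✗
  (1.5, 3.5, 240°): beam 1 = 0.5774 ≠ 1.9319 ✗
  (1.5, 1.5, 255°): beam 1 = 0.5176 ≠ 1.9319 ✗
  (1.5, 3.5, 30°): beam 1 = 2.8868 ≠ 1.9319 ✗
  (1.5, 3.5, 150°): beam 1 = 1.0000 ≠ 1.9319 ✗
  …
  (3.5, 2.5, 195°): r_1=1.9319, r_2=2.8868, r_3=1.7321, r_4=1.5529 — all match ✓
Unique over the lattice → pose = (3.5, 2.5, 195°).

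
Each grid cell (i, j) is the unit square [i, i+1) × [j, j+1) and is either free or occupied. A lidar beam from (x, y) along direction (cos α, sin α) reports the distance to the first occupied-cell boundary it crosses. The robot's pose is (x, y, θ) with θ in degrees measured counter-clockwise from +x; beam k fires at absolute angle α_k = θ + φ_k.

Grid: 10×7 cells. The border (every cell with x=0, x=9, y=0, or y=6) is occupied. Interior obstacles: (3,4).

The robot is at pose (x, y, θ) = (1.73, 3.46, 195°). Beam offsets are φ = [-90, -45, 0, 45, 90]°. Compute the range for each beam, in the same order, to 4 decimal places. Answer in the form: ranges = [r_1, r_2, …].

beam 1: φ=-90°, α=105°
  direction (-0.2588, 0.9659); cell (1,3); t to first gridline: x 2.8205, y 0.5590 (then +3.8637 / +1.0353)
    (1,4) via y @ 0.5590
    (1,5) via y @ 1.5943
    (1,6) via y @ 2.6296  # hit
  → r_1 = 2.6296
beam 2: φ=-45°, α=150°
  direction (-0.8660, 0.5000); cell (1,3); t to first gridline: x 0.8429, y 1.0800 (then +1.1547 / +2.0000)
    (0,3) via x @ 0.8429  # hit
  → r_2 = 0.8429
beam 3: φ=0°, α=195°
  direction (-0.9659, -0.2588); cell (1,3); t to first gridline: x 0.7558, y 1.7773 (then +1.0353 / +3.8637)
    (0,3) via x @ 0.7558  # hit
  → r_3 = 0.7558
beam 4: φ=45°, α=240°
  direction (-0.5000, -0.8660); cell (1,3); t to first gridline: x 1.4600, y 0.5312 (then +2.0000 / +1.1547)
    (1,2) via y @ 0.5312
    (0,2) via x @ 1.4600  # hit
  → r_4 = 1.4600
beam 5: φ=90°, α=285°
  direction (0.2588, -0.9659); cell (1,3); t to first gridline: x 1.0432, y 0.4762 (then +3.8637 / +1.0353)
    (1,2) via y @ 0.4762
    (2,2) via x @ 1.0432
    (2,1) via y @ 1.5115
    (2,0) via y @ 2.5468  # hit
  → r_5 = 2.5468

ranges = [2.6296, 0.8429, 0.7558, 1.4600, 2.5468]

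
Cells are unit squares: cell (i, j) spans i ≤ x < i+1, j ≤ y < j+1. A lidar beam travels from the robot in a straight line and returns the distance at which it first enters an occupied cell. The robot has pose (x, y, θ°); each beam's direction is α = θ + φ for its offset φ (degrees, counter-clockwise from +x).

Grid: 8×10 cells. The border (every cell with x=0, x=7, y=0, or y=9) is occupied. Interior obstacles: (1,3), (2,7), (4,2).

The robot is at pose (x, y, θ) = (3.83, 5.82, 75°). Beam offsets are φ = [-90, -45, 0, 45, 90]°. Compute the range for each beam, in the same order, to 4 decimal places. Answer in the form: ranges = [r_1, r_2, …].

ranges = [3.2818, 3.6604, 3.2922, 1.6600, 2.9298]

beam 1: φ=-90°, α=345°
  d=(0.9659,-0.2588)  start (3,5)  tX=0.1760 tY=3.1682  stride 1/|dx|=1.0353 1/|dy|=3.8637
    cross x-line → (4,5), t=0.1760
    cross x-line → (5,5), t=1.2113
    cross x-line → (6,5), t=2.2465
    cross y-line → (6,4), t=3.1682
    cross x-line → (7,4), t=3.2818 (wall)
  → r_1 = 3.2818
beam 2: φ=-45°, α=30°
  d=(0.8660,0.5000)  start (3,5)  tX=0.1963 tY=0.3600  stride 1/|dx|=1.1547 1/|dy|=2.0000
    cross x-line → (4,5), t=0.1963
    cross y-line → (4,6), t=0.3600
    cross x-line → (5,6), t=1.3510
    cross y-line → (5,7), t=2.3600
    cross x-line → (6,7), t=2.5057
    cross x-line → (7,7), t=3.6604 (wall)
  → r_2 = 3.6604
beam 3: φ=0°, α=75°
  d=(0.2588,0.9659)  start (3,5)  tX=0.6568 tY=0.1863  stride 1/|dx|=3.8637 1/|dy|=1.0353
    cross y-line → (3,6), t=0.1863
    cross x-line → (4,6), t=0.6568
    cross y-line → (4,7), t=1.2216
    cross y-line → (4,8), t=2.2569
    cross y-line → (4,9), t=3.2922 (wall)
  → r_3 = 3.2922
beam 4: φ=45°, α=120°
  d=(-0.5000,0.8660)  start (3,5)  tX=1.6600 tY=0.2078  stride 1/|dx|=2.0000 1/|dy|=1.1547
    cross y-line → (3,6), t=0.2078
    cross y-line → (3,7), t=1.3625
    cross x-line → (2,7), t=1.6600 (wall)
  → r_4 = 1.6600
beam 5: φ=90°, α=165°
  d=(-0.9659,0.2588)  start (3,5)  tX=0.8593 tY=0.6955  stride 1/|dx|=1.0353 1/|dy|=3.8637
    cross y-line → (3,6), t=0.6955
    cross x-line → (2,6), t=0.8593
    cross x-line → (1,6), t=1.8946
    cross x-line → (0,6), t=2.9298 (wall)
  → r_5 = 2.9298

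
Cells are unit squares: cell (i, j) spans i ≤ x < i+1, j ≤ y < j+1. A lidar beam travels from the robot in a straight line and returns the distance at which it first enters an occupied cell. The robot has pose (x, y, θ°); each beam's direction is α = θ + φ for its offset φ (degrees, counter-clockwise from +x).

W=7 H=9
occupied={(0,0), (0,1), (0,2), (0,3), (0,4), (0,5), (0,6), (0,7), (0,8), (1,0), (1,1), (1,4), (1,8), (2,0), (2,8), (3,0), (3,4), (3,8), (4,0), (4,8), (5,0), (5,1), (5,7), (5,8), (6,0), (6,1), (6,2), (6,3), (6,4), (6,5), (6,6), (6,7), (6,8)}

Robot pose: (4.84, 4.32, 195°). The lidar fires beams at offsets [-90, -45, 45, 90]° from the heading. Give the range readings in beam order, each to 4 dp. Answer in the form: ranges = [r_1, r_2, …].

ranges = [3.8098, 0.9699, 3.8336, 2.4018]

beam 1: φ=-90°, α=105°
  dir = (cos 105°, sin 105°) = (-0.2588, 0.9659); from cell (4,4)
  next x-line at t=3.2455, next y-line at t=0.7040; Δt_x=3.8637, Δt_y=1.0353
    y: enter (4,5) at t=0.7040
    y: enter (4,6) at t=1.7393
    y: enter (4,7) at t=2.7745
    x: enter (3,7) at t=3.2455
    y: enter (3,8) at t=3.8098 ← occupied
  → r_1 = 3.8098
beam 2: φ=-45°, α=150°
  dir = (cos 150°, sin 150°) = (-0.8660, 0.5000); from cell (4,4)
  next x-line at t=0.9699, next y-line at t=1.3600; Δt_x=1.1547, Δt_y=2.0000
    x: enter (3,4) at t=0.9699 ← occupied
  → r_2 = 0.9699
beam 3: φ=45°, α=240°
  dir = (cos 240°, sin 240°) = (-0.5000, -0.8660); from cell (4,4)
  next x-line at t=1.6800, next y-line at t=0.3695; Δt_x=2.0000, Δt_y=1.1547
    y: enter (4,3) at t=0.3695
    y: enter (4,2) at t=1.5242
    x: enter (3,2) at t=1.6800
    y: enter (3,1) at t=2.6789
    x: enter (2,1) at t=3.6800
    y: enter (2,0) at t=3.8336 ← occupied
  → r_3 = 3.8336
beam 4: φ=90°, α=285°
  dir = (cos 285°, sin 285°) = (0.2588, -0.9659); from cell (4,4)
  next x-line at t=0.6182, next y-line at t=0.3313; Δt_x=3.8637, Δt_y=1.0353
    y: enter (4,3) at t=0.3313
    x: enter (5,3) at t=0.6182
    y: enter (5,2) at t=1.3666
    y: enter (5,1) at t=2.4018 ← occupied
  → r_4 = 2.4018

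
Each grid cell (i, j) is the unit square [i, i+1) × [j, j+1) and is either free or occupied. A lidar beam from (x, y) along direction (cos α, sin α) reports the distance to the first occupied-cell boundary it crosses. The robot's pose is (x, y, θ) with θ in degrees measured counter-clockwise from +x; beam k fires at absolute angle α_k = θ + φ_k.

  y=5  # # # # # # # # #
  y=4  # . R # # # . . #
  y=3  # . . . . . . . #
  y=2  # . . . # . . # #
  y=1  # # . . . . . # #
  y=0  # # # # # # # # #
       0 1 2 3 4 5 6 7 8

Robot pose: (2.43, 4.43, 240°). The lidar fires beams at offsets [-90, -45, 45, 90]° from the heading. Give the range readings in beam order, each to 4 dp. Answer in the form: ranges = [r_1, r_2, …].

ranges = [1.1400, 1.4804, 3.5510, 0.6582]

beam 1: φ=-90°, α=150°
  dir = (cos 150°, sin 150°) = (-0.8660, 0.5000); from cell (2,4)
  next x-line at t=0.4965, next y-line at t=1.1400; Δt_x=1.1547, Δt_y=2.0000
    x: enter (1,4) at t=0.4965
    y: enter (1,5) at t=1.1400 ← occupied
  → r_1 = 1.1400
beam 2: φ=-45°, α=195°
  dir = (cos 195°, sin 195°) = (-0.9659, -0.2588); from cell (2,4)
  next x-line at t=0.4452, next y-line at t=1.6614; Δt_x=1.0353, Δt_y=3.8637
    x: enter (1,4) at t=0.4452
    x: enter (0,4) at t=1.4804 ← occupied
  → r_2 = 1.4804
beam 3: φ=45°, α=285°
  dir = (cos 285°, sin 285°) = (0.2588, -0.9659); from cell (2,4)
  next x-line at t=2.2023, next y-line at t=0.4452; Δt_x=3.8637, Δt_y=1.0353
    y: enter (2,3) at t=0.4452
    y: enter (2,2) at t=1.4804
    x: enter (3,2) at t=2.2023
    y: enter (3,1) at t=2.5157
    y: enter (3,0) at t=3.5510 ← occupied
  → r_3 = 3.5510
beam 4: φ=90°, α=330°
  dir = (cos 330°, sin 330°) = (0.8660, -0.5000); from cell (2,4)
  next x-line at t=0.6582, next y-line at t=0.8600; Δt_x=1.1547, Δt_y=2.0000
    x: enter (3,4) at t=0.6582 ← occupied
  → r_4 = 0.6582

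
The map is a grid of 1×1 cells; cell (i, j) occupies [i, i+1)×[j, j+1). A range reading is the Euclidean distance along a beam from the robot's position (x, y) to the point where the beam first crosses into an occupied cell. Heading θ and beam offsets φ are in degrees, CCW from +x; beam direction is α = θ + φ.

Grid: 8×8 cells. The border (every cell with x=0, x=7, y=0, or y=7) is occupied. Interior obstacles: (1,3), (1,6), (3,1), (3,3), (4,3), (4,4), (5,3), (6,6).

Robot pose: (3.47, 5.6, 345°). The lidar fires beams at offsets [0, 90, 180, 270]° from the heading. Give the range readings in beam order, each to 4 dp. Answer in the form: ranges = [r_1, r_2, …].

ranges = [3.6545, 1.4494, 1.5455, 1.6564]

beam 1: φ=0°, α=345°
  cosα=0.9659 sinα=-0.2588 | (3,5) | tMaxX 0.5487 tMaxY 2.3182 | tΔX 1.0353 tΔY 3.8637
    t=0.5487 [x] (4,5)
    t=1.5840 [x] (5,5)
    t=2.3182 [y] (5,4)
    t=2.6192 [x] (6,4)
    t=3.6545 [x] (7,4) — stop
  → r_1 = 3.6545
beam 2: φ=90°, α=75°
  cosα=0.2588 sinα=0.9659 | (3,5) | tMaxX 2.0478 tMaxY 0.4141 | tΔX 3.8637 tΔY 1.0353
    t=0.4141 [y] (3,6)
    t=1.4494 [y] (3,7) — stop
  → r_2 = 1.4494
beam 3: φ=180°, α=165°
  cosα=-0.9659 sinα=0.2588 | (3,5) | tMaxX 0.4866 tMaxY 1.5455 | tΔX 1.0353 tΔY 3.8637
    t=0.4866 [x] (2,5)
    t=1.5219 [x] (1,5)
    t=1.5455 [y] (1,6) — stop
  → r_3 = 1.5455
beam 4: φ=270°, α=255°
  cosα=-0.2588 sinα=-0.9659 | (3,5) | tMaxX 1.8159 tMaxY 0.6212 | tΔX 3.8637 tΔY 1.0353
    t=0.6212 [y] (3,4)
    t=1.6564 [y] (3,3) — stop
  → r_4 = 1.6564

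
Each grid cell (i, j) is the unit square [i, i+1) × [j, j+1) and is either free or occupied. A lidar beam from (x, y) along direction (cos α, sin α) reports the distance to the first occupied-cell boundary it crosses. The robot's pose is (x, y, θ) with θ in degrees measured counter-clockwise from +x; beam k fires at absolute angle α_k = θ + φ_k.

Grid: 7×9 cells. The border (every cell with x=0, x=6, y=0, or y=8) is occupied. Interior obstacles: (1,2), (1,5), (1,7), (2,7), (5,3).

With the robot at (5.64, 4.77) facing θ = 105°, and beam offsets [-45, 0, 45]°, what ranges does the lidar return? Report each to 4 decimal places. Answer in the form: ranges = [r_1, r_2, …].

beam 1: φ=-45°, α=60°
  dir = (cos 60°, sin 60°) = (0.5000, 0.8660); from cell (5,4)
  next x-line at t=0.7200, next y-line at t=0.2656; Δt_x=2.0000, Δt_y=1.1547
    y: enter (5,5) at t=0.2656
    x: enter (6,5) at t=0.7200 ← occupied
  → r_1 = 0.7200
beam 2: φ=0°, α=105°
  dir = (cos 105°, sin 105°) = (-0.2588, 0.9659); from cell (5,4)
  next x-line at t=2.4728, next y-line at t=0.2381; Δt_x=3.8637, Δt_y=1.0353
    y: enter (5,5) at t=0.2381
    y: enter (5,6) at t=1.2734
    y: enter (5,7) at t=2.3087
    x: enter (4,7) at t=2.4728
    y: enter (4,8) at t=3.3439 ← occupied
  → r_2 = 3.3439
beam 3: φ=45°, α=150°
  dir = (cos 150°, sin 150°) = (-0.8660, 0.5000); from cell (5,4)
  next x-line at t=0.7390, next y-line at t=0.4600; Δt_x=1.1547, Δt_y=2.0000
    y: enter (5,5) at t=0.4600
    x: enter (4,5) at t=0.7390
    x: enter (3,5) at t=1.8937
    y: enter (3,6) at t=2.4600
    x: enter (2,6) at t=3.0484
    x: enter (1,6) at t=4.2031
    y: enter (1,7) at t=4.4600 ← occupied
  → r_3 = 4.4600

ranges = [0.7200, 3.3439, 4.4600]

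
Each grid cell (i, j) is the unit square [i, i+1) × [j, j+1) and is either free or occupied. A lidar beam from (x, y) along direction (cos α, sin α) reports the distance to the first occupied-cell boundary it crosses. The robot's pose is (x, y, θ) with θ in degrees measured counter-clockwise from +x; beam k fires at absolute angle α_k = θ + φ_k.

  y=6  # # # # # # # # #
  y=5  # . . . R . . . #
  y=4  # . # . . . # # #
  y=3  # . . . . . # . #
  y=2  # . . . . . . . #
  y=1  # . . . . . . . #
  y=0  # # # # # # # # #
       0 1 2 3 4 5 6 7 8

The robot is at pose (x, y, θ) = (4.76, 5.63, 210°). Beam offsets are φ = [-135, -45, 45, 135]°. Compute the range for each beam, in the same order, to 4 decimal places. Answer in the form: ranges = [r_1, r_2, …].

beam 1: φ=-135°, α=75°
  direction (0.2588, 0.9659); cell (4,5); t to first gridline: x 0.9273, y 0.3831 (then +3.8637 / +1.0353)
    (4,6) via y @ 0.3831  # hit
  → r_1 = 0.3831
beam 2: φ=-45°, α=165°
  direction (-0.9659, 0.2588); cell (4,5); t to first gridline: x 0.7868, y 1.4296 (then +1.0353 / +3.8637)
    (3,5) via x @ 0.7868
    (3,6) via y @ 1.4296  # hit
  → r_2 = 1.4296
beam 3: φ=45°, α=255°
  direction (-0.2588, -0.9659); cell (4,5); t to first gridline: x 2.9364, y 0.6522 (then +3.8637 / +1.0353)
    (4,4) via y @ 0.6522
    (4,3) via y @ 1.6875
    (4,2) via y @ 2.7228
    (3,2) via x @ 2.9364
    (3,1) via y @ 3.7581
    (3,0) via y @ 4.7933  # hit
  → r_3 = 4.7933
beam 4: φ=135°, α=345°
  direction (0.9659, -0.2588); cell (4,5); t to first gridline: x 0.2485, y 2.4341 (then +1.0353 / +3.8637)
    (5,5) via x @ 0.2485
    (6,5) via x @ 1.2837
    (7,5) via x @ 2.3190
    (7,4) via y @ 2.4341  # hit
  → r_4 = 2.4341

ranges = [0.3831, 1.4296, 4.7933, 2.4341]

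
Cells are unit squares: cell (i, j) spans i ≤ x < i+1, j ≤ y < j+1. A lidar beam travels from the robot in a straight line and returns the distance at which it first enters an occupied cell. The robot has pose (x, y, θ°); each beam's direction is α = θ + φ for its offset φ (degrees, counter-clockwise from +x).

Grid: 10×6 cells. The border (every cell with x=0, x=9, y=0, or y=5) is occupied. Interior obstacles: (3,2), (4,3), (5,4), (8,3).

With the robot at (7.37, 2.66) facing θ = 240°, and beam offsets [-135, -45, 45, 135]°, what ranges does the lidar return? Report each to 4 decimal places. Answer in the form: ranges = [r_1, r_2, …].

beam 1: φ=-135°, α=105°
  d=(-0.2588,0.9659)  start (7,2)  tX=1.4296 tY=0.3520  stride 1/|dx|=3.8637 1/|dy|=1.0353
    cross y-line → (7,3), t=0.3520
    cross y-line → (7,4), t=1.3873
    cross x-line → (6,4), t=1.4296
    cross y-line → (6,5), t=2.4225 (wall)
  → r_1 = 2.4225
beam 2: φ=-45°, α=195°
  d=(-0.9659,-0.2588)  start (7,2)  tX=0.3831 tY=2.5500  stride 1/|dx|=1.0353 1/|dy|=3.8637
    cross x-line → (6,2), t=0.3831
    cross x-line → (5,2), t=1.4183
    cross x-line → (4,2), t=2.4536
    cross y-line → (4,1), t=2.5500
    cross x-line → (3,1), t=3.4889
    cross x-line → (2,1), t=4.5242
    cross x-line → (1,1), t=5.5594
    cross y-line → (1,0), t=6.4137 (wall)
  → r_2 = 6.4137
beam 3: φ=45°, α=285°
  d=(0.2588,-0.9659)  start (7,2)  tX=2.4341 tY=0.6833  stride 1/|dx|=3.8637 1/|dy|=1.0353
    cross y-line → (7,1), t=0.6833
    cross y-line → (7,0), t=1.7186 (wall)
  → r_3 = 1.7186
beam 4: φ=135°, α=15°
  d=(0.9659,0.2588)  start (7,2)  tX=0.6522 tY=1.3137  stride 1/|dx|=1.0353 1/|dy|=3.8637
    cross x-line → (8,2), t=0.6522
    cross y-line → (8,3), t=1.3137 (wall)
  → r_4 = 1.3137

ranges = [2.4225, 6.4137, 1.7186, 1.3137]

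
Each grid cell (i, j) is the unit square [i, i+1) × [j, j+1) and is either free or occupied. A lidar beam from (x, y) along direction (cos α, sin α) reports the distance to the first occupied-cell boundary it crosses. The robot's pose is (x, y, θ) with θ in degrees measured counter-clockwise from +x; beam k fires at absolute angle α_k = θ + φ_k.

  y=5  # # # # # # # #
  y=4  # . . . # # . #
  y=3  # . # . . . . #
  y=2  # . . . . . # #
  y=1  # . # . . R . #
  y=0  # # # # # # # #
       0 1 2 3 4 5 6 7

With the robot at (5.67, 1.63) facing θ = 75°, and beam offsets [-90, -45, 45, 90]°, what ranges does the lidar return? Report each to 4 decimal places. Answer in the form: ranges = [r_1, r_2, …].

ranges = [1.3769, 0.7400, 2.7366, 4.8347]

beam 1: φ=-90°, α=345°
  d=(0.9659,-0.2588)  start (5,1)  tX=0.3416 tY=2.4341  stride 1/|dx|=1.0353 1/|dy|=3.8637
    cross x-line → (6,1), t=0.3416
    cross x-line → (7,1), t=1.3769 (wall)
  → r_1 = 1.3769
beam 2: φ=-45°, α=30°
  d=(0.8660,0.5000)  start (5,1)  tX=0.3811 tY=0.7400  stride 1/|dx|=1.1547 1/|dy|=2.0000
    cross x-line → (6,1), t=0.3811
    cross y-line → (6,2), t=0.7400 (wall)
  → r_2 = 0.7400
beam 3: φ=45°, α=120°
  d=(-0.5000,0.8660)  start (5,1)  tX=1.3400 tY=0.4272  stride 1/|dx|=2.0000 1/|dy|=1.1547
    cross y-line → (5,2), t=0.4272
    cross x-line → (4,2), t=1.3400
    cross y-line → (4,3), t=1.5819
    cross y-line → (4,4), t=2.7366 (wall)
  → r_3 = 2.7366
beam 4: φ=90°, α=165°
  d=(-0.9659,0.2588)  start (5,1)  tX=0.6936 tY=1.4296  stride 1/|dx|=1.0353 1/|dy|=3.8637
    cross x-line → (4,1), t=0.6936
    cross y-line → (4,2), t=1.4296
    cross x-line → (3,2), t=1.7289
    cross x-line → (2,2), t=2.7642
    cross x-line → (1,2), t=3.7995
    cross x-line → (0,2), t=4.8347 (wall)
  → r_4 = 4.8347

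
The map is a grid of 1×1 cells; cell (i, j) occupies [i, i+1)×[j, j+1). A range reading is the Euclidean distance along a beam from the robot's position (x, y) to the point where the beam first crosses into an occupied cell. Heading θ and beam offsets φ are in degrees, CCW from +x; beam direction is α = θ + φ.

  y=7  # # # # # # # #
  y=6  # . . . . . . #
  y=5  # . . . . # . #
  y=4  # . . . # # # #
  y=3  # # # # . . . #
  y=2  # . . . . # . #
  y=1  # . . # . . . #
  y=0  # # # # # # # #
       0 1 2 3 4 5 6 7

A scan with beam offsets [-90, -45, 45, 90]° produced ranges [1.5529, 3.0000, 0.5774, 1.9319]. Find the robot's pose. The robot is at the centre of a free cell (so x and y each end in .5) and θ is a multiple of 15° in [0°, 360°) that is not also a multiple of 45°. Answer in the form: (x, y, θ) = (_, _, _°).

The pose lattice has 27·16 = 432 candidates. Test each by forward raycasting.
  (6.5, 1.5, 345°): beam 1 = 0.5176 ≠ 1.5529 ✗
  (4.5, 5.5, 210°): beam 1 = 1.7321 ≠ 1.5529 ✗
  (1.5, 1.5, 15°): beam 1 = 0.5176 ≠ 1.5529 ✗
  (4.5, 6.5, 195°): beam 1 = 0.5176 ≠ 1.5529 ✗
  …
  (3.5, 2.5, 75°): r_1=1.5529, r_2=3.0000, r_3=0.5774, r_4=1.9319 — all match ✓
Unique over the lattice → pose = (3.5, 2.5, 75°).

(x, y, θ) = (3.5, 2.5, 75°)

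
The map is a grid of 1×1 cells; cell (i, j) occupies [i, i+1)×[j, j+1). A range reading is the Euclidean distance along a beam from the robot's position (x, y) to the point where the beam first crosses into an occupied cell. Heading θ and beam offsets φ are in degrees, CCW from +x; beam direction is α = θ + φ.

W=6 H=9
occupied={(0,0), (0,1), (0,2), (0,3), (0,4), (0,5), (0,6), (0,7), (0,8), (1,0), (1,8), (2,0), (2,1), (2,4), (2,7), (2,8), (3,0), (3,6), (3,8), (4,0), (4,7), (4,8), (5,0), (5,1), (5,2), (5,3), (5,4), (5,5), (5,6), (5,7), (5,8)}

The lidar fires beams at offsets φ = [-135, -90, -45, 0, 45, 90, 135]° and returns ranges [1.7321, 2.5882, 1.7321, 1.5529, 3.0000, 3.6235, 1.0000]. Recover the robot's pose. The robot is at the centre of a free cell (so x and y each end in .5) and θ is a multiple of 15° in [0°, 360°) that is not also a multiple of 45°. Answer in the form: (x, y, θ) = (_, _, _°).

The pose lattice has 23·16 = 368 candidates. Test each by forward raycasting.
  (3.5, 5.5, 105°): beam 2 = 1.5529 ≠ 2.5882 ✗
  (3.5, 1.5, 210°): beam 1 = 5.6940 ≠ 1.7321 ✗
  (3.5, 3.5, 195°): beam 1 = 3.0000 ≠ 1.7321 ✗
  (3.5, 1.5, 330°): beam 1 = 0.5176 ≠ 1.7321 ✗
  …
  (3.5, 3.5, 15°): r_1=1.7321, r_2=2.5882, r_3=1.7321, r_4=1.5529, r_5=3.0000, r_6=3.6235, r_7=1.0000 — all match ✓
Unique over the lattice → pose = (3.5, 3.5, 15°).

(x, y, θ) = (3.5, 3.5, 15°)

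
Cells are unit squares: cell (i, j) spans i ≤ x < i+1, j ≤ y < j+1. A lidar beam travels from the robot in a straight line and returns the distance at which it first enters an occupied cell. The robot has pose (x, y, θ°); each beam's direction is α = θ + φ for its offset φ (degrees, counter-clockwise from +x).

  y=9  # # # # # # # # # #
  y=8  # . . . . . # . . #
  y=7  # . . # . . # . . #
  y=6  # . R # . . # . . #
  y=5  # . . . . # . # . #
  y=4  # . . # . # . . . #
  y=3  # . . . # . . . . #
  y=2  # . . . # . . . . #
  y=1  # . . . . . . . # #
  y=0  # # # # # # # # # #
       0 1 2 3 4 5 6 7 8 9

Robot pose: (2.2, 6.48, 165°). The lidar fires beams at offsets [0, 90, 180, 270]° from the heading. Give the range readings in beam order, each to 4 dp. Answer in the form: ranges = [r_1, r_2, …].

beam 1: φ=0°, α=165°
  direction (-0.9659, 0.2588); cell (2,6); t to first gridline: x 0.2071, y 2.0091 (then +1.0353 / +3.8637)
    (1,6) via x @ 0.2071
    (0,6) via x @ 1.2423  # hit
  → r_1 = 1.2423
beam 2: φ=90°, α=255°
  direction (-0.2588, -0.9659); cell (2,6); t to first gridline: x 0.7727, y 0.4969 (then +3.8637 / +1.0353)
    (2,5) via y @ 0.4969
    (1,5) via x @ 0.7727
    (1,4) via y @ 1.5322
    (1,3) via y @ 2.5675
    (1,2) via y @ 3.6028
    (0,2) via x @ 4.6364  # hit
  → r_2 = 4.6364
beam 3: φ=180°, α=345°
  direction (0.9659, -0.2588); cell (2,6); t to first gridline: x 0.8282, y 1.8546 (then +1.0353 / +3.8637)
    (3,6) via x @ 0.8282  # hit
  → r_3 = 0.8282
beam 4: φ=270°, α=75°
  direction (0.2588, 0.9659); cell (2,6); t to first gridline: x 3.0910, y 0.5383 (then +3.8637 / +1.0353)
    (2,7) via y @ 0.5383
    (2,8) via y @ 1.5736
    (2,9) via y @ 2.6089  # hit
  → r_4 = 2.6089

ranges = [1.2423, 4.6364, 0.8282, 2.6089]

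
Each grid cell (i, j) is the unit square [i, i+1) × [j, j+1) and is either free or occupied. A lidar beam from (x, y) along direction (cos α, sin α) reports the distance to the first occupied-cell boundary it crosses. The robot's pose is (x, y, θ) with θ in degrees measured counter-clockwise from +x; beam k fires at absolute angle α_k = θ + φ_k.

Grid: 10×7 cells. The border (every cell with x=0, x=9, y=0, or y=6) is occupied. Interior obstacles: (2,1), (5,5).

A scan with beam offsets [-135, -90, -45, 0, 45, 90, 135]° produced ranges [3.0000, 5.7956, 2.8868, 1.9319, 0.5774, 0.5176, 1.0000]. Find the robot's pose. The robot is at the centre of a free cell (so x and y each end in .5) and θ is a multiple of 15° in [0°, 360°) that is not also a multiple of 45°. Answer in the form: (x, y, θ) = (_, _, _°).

The pose lattice has 38·16 = 608 candidates. Test each by forward raycasting.
  (3.5, 2.5, 30°): beam 1 = 1.5529 ≠ 3.0000 ✗
  (4.5, 2.5, 30°): beam 1 = 1.5529 ≠ 3.0000 ✗
  (1.5, 3.5, 120°): beam 1 = 7.7646 ≠ 3.0000 ✗
  (2.5, 5.5, 285°): beam 1 = 1.0000 ≠ 3.0000 ✗
  …
  (8.5, 3.5, 285°): r_1=3.0000, r_2=5.7956, r_3=2.8868, r_4=1.9319, r_5=0.5774, r_6=0.5176, r_7=1.0000 — all match ✓
Unique over the lattice → pose = (8.5, 3.5, 285°).

(x, y, θ) = (8.5, 3.5, 285°)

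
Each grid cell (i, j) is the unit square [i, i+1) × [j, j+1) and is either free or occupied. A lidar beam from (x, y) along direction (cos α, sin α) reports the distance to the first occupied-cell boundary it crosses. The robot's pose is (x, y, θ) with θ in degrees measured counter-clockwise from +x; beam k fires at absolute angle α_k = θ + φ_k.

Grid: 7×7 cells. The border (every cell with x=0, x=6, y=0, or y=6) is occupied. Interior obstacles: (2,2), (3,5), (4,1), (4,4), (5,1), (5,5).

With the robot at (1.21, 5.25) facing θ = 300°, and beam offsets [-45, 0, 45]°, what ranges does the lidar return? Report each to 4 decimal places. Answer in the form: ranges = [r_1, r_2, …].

ranges = [0.8114, 2.5981, 2.8884]

beam 1: φ=-45°, α=255°
  cosα=-0.2588 sinα=-0.9659 | (1,5) | tMaxX 0.8114 tMaxY 0.2588 | tΔX 3.8637 tΔY 1.0353
    t=0.2588 [y] (1,4)
    t=0.8114 [x] (0,4) — stop
  → r_1 = 0.8114
beam 2: φ=0°, α=300°
  cosα=0.5000 sinα=-0.8660 | (1,5) | tMaxX 1.5800 tMaxY 0.2887 | tΔX 2.0000 tΔY 1.1547
    t=0.2887 [y] (1,4)
    t=1.4434 [y] (1,3)
    t=1.5800 [x] (2,3)
    t=2.5981 [y] (2,2) — stop
  → r_2 = 2.5981
beam 3: φ=45°, α=345°
  cosα=0.9659 sinα=-0.2588 | (1,5) | tMaxX 0.8179 tMaxY 0.9659 | tΔX 1.0353 tΔY 3.8637
    t=0.8179 [x] (2,5)
    t=0.9659 [y] (2,4)
    t=1.8531 [x] (3,4)
    t=2.8884 [x] (4,4) — stop
  → r_3 = 2.8884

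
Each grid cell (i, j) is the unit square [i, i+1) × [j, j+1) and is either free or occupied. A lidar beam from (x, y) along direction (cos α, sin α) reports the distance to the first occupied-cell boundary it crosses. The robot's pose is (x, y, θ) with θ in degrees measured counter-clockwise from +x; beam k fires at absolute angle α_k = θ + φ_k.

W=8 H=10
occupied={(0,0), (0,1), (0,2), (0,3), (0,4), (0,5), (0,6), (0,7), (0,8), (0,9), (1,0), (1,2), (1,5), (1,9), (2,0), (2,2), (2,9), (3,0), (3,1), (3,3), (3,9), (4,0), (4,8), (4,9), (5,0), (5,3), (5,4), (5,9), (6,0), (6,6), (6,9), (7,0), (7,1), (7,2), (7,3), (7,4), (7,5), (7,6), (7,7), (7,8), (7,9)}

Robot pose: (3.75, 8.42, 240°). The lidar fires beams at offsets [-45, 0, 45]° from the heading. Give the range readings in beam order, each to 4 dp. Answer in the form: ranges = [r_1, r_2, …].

ranges = [2.8470, 3.5000, 4.8296]

beam 1: φ=-45°, α=195°
  cosα=-0.9659 sinα=-0.2588 | (3,8) | tMaxX 0.7765 tMaxY 1.6228 | tΔX 1.0353 tΔY 3.8637
    t=0.7765 [x] (2,8)
    t=1.6228 [y] (2,7)
    t=1.8117 [x] (1,7)
    t=2.8470 [x] (0,7) — stop
  → r_1 = 2.8470
beam 2: φ=0°, α=240°
  cosα=-0.5000 sinα=-0.8660 | (3,8) | tMaxX 1.5000 tMaxY 0.4850 | tΔX 2.0000 tΔY 1.1547
    t=0.4850 [y] (3,7)
    t=1.5000 [x] (2,7)
    t=1.6397 [y] (2,6)
    t=2.7944 [y] (2,5)
    t=3.5000 [x] (1,5) — stop
  → r_2 = 3.5000
beam 3: φ=45°, α=285°
  cosα=0.2588 sinα=-0.9659 | (3,8) | tMaxX 0.9659 tMaxY 0.4348 | tΔX 3.8637 tΔY 1.0353
    t=0.4348 [y] (3,7)
    t=0.9659 [x] (4,7)
    t=1.4701 [y] (4,6)
    t=2.5054 [y] (4,5)
    t=3.5406 [y] (4,4)
    t=4.5759 [y] (4,3)
    t=4.8296 [x] (5,3) — stop
  → r_3 = 4.8296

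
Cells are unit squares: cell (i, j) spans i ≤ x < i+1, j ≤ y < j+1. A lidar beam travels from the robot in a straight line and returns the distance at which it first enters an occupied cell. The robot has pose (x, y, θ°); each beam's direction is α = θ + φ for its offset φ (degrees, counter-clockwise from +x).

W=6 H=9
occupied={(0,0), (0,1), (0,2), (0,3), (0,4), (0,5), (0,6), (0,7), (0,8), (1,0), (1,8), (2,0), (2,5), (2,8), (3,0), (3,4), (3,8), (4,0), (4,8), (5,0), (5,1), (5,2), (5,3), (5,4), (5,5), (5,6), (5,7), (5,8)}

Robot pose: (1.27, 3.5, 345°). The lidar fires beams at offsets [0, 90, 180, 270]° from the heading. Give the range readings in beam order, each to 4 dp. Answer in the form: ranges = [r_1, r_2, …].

ranges = [3.8616, 4.6587, 0.2795, 1.0432]

beam 1: φ=0°, α=345°
  direction (0.9659, -0.2588); cell (1,3); t to first gridline: x 0.7558, y 1.9319 (then +1.0353 / +3.8637)
    (2,3) via x @ 0.7558
    (3,3) via x @ 1.7910
    (3,2) via y @ 1.9319
    (4,2) via x @ 2.8263
    (5,2) via x @ 3.8616  # hit
  → r_1 = 3.8616
beam 2: φ=90°, α=75°
  direction (0.2588, 0.9659); cell (1,3); t to first gridline: x 2.8205, y 0.5176 (then +3.8637 / +1.0353)
    (1,4) via y @ 0.5176
    (1,5) via y @ 1.5529
    (1,6) via y @ 2.5882
    (2,6) via x @ 2.8205
    (2,7) via y @ 3.6235
    (2,8) via y @ 4.6587  # hit
  → r_2 = 4.6587
beam 3: φ=180°, α=165°
  direction (-0.9659, 0.2588); cell (1,3); t to first gridline: x 0.2795, y 1.9319 (then +1.0353 / +3.8637)
    (0,3) via x @ 0.2795  # hit
  → r_3 = 0.2795
beam 4: φ=270°, α=255°
  direction (-0.2588, -0.9659); cell (1,3); t to first gridline: x 1.0432, y 0.5176 (then +3.8637 / +1.0353)
    (1,2) via y @ 0.5176
    (0,2) via x @ 1.0432  # hit
  → r_4 = 1.0432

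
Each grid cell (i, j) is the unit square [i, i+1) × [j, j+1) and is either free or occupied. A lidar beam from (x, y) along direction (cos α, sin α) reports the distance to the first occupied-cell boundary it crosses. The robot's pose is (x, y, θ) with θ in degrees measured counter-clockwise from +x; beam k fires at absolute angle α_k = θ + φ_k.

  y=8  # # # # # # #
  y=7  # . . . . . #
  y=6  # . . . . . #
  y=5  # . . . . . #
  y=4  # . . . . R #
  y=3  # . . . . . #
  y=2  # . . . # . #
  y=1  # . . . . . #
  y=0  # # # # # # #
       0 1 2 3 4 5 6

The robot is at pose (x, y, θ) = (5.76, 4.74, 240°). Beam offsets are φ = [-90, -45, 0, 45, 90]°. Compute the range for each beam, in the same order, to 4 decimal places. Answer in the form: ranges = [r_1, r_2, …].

ranges = [5.4964, 4.9279, 2.0092, 0.9273, 0.2771]

beam 1: φ=-90°, α=150°
  cosα=-0.8660 sinα=0.5000 | (5,4) | tMaxX 0.8776 tMaxY 0.5200 | tΔX 1.1547 tΔY 2.0000
    t=0.5200 [y] (5,5)
    t=0.8776 [x] (4,5)
    t=2.0323 [x] (3,5)
    t=2.5200 [y] (3,6)
    t=3.1870 [x] (2,6)
    t=4.3417 [x] (1,6)
    t=4.5200 [y] (1,7)
    t=5.4964 [x] (0,7) — stop
  → r_1 = 5.4964
beam 2: φ=-45°, α=195°
  cosα=-0.9659 sinα=-0.2588 | (5,4) | tMaxX 0.7868 tMaxY 2.8591 | tΔX 1.0353 tΔY 3.8637
    t=0.7868 [x] (4,4)
    t=1.8221 [x] (3,4)
    t=2.8574 [x] (2,4)
    t=2.8591 [y] (2,3)
    t=3.8926 [x] (1,3)
    t=4.9279 [x] (0,3) — stop
  → r_2 = 4.9279
beam 3: φ=0°, α=240°
  cosα=-0.5000 sinα=-0.8660 | (5,4) | tMaxX 1.5200 tMaxY 0.8545 | tΔX 2.0000 tΔY 1.1547
    t=0.8545 [y] (5,3)
    t=1.5200 [x] (4,3)
    t=2.0092 [y] (4,2) — stop
  → r_3 = 2.0092
beam 4: φ=45°, α=285°
  cosα=0.2588 sinα=-0.9659 | (5,4) | tMaxX 0.9273 tMaxY 0.7661 | tΔX 3.8637 tΔY 1.0353
    t=0.7661 [y] (5,3)
    t=0.9273 [x] (6,3) — stop
  → r_4 = 0.9273
beam 5: φ=90°, α=330°
  cosα=0.8660 sinα=-0.5000 | (5,4) | tMaxX 0.2771 tMaxY 1.4800 | tΔX 1.1547 tΔY 2.0000
    t=0.2771 [x] (6,4) — stop
  → r_5 = 0.2771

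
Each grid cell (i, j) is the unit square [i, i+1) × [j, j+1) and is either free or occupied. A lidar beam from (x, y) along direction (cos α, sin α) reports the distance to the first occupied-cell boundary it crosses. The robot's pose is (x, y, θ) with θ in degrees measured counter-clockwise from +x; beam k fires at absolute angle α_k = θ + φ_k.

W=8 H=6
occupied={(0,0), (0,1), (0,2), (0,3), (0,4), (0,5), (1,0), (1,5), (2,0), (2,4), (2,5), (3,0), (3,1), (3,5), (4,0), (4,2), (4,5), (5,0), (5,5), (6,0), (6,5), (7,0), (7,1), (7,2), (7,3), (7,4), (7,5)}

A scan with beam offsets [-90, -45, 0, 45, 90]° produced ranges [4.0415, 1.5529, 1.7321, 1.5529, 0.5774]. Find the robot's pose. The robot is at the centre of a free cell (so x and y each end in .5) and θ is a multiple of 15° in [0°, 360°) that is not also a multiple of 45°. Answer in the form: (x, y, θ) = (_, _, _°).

(x, y, θ) = (6.5, 2.5, 240°)

Candidates: 21 free-cell centres × 16 headings = 336 poses. Raycast each; keep the one whose scan matches to 4 dp.
  (3.5, 2.5, 165°): beam 1 = 2.5882 ≠ 4.0415 ✗
  (4.5, 4.5, 165°): beam 1 = 0.5176 ≠ 4.0415 ✗
  (3.5, 3.5, 240°): beam 1 = 1.0000 ≠ 4.0415 ✗
  …
  (6.5, 2.5, 240°): r_1=4.0415, r_2=1.5529, r_3=1.7321, r_4=1.5529, r_5=0.5774 — all match ✓
Unique over the lattice → pose = (6.5, 2.5, 240°).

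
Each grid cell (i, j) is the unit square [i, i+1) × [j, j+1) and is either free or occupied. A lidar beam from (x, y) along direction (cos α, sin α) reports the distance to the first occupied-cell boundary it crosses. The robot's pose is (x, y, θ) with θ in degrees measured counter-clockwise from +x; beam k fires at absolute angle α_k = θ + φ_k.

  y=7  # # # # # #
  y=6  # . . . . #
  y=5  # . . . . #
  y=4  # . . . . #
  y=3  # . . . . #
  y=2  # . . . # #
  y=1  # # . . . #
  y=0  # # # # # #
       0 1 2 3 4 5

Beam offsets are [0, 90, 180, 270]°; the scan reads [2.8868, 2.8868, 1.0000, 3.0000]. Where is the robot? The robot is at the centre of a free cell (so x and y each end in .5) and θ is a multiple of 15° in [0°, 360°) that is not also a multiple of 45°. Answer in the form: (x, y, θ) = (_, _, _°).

Enumerate (i+0.5, j+0.5, θ) over the 22 free cells and 16 admissible headings. For each, cast all 4 beams and compare to the given ranges.
  (1.5, 2.5, 60°): beam 1 = 5.1962 ≠ 2.8868 ✗
  (4.5, 1.5, 15°): beam 1 = 0.5176 ≠ 2.8868 ✗
  (4.5, 3.5, 330°): beam 1 = 0.5774 ≠ 2.8868 ✗
  (2.5, 2.5, 210°): beam 1 = 1.0000 ≠ 2.8868 ✗
  …
  (3.5, 3.5, 150°): r_1=2.8868, r_2=2.8868, r_3=1.0000, r_4=3.0000 — all match ✓
Only this pose fits every beam.

(x, y, θ) = (3.5, 3.5, 150°)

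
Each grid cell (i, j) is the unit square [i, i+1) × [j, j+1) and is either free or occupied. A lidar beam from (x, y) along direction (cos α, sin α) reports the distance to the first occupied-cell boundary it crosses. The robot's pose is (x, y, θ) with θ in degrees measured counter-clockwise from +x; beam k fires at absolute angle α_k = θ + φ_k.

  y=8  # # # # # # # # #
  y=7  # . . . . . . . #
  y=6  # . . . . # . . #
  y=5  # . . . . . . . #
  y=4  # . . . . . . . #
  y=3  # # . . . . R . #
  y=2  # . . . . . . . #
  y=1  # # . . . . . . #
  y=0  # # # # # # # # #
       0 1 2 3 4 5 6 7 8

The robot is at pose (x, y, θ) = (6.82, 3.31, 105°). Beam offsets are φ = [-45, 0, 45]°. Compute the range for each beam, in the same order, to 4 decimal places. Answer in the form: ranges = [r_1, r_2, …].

ranges = [2.3600, 3.1682, 6.7204]

beam 1: φ=-45°, α=60°
  cosα=0.5000 sinα=0.8660 | (6,3) | tMaxX 0.3600 tMaxY 0.7967 | tΔX 2.0000 tΔY 1.1547
    t=0.3600 [x] (7,3)
    t=0.7967 [y] (7,4)
    t=1.9514 [y] (7,5)
    t=2.3600 [x] (8,5) — stop
  → r_1 = 2.3600
beam 2: φ=0°, α=105°
  cosα=-0.2588 sinα=0.9659 | (6,3) | tMaxX 3.1682 tMaxY 0.7143 | tΔX 3.8637 tΔY 1.0353
    t=0.7143 [y] (6,4)
    t=1.7496 [y] (6,5)
    t=2.7849 [y] (6,6)
    t=3.1682 [x] (5,6) — stop
  → r_2 = 3.1682
beam 3: φ=45°, α=150°
  cosα=-0.8660 sinα=0.5000 | (6,3) | tMaxX 0.9469 tMaxY 1.3800 | tΔX 1.1547 tΔY 2.0000
    t=0.9469 [x] (5,3)
    t=1.3800 [y] (5,4)
    t=2.1016 [x] (4,4)
    t=3.2563 [x] (3,4)
    t=3.3800 [y] (3,5)
    t=4.4110 [x] (2,5)
    t=5.3800 [y] (2,6)
    t=5.5657 [x] (1,6)
    t=6.7204 [x] (0,6) — stop
  → r_3 = 6.7204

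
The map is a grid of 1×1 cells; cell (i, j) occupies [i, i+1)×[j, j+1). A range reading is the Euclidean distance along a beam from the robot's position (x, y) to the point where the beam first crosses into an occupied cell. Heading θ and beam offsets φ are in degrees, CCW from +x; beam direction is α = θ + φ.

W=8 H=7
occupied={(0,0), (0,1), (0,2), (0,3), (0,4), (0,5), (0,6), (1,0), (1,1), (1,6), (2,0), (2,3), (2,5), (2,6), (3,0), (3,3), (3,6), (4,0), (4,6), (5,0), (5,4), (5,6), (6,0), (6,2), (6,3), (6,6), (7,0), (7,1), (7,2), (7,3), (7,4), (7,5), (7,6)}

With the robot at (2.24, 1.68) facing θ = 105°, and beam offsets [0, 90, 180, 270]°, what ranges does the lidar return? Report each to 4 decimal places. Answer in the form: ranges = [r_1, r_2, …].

ranges = [4.4724, 0.2485, 0.7040, 3.8926]

beam 1: φ=0°, α=105°
  cosα=-0.2588 sinα=0.9659 | (2,1) | tMaxX 0.9273 tMaxY 0.3313 | tΔX 3.8637 tΔY 1.0353
    t=0.3313 [y] (2,2)
    t=0.9273 [x] (1,2)
    t=1.3666 [y] (1,3)
    t=2.4018 [y] (1,4)
    t=3.4371 [y] (1,5)
    t=4.4724 [y] (1,6) — stop
  → r_1 = 4.4724
beam 2: φ=90°, α=195°
  cosα=-0.9659 sinα=-0.2588 | (2,1) | tMaxX 0.2485 tMaxY 2.6273 | tΔX 1.0353 tΔY 3.8637
    t=0.2485 [x] (1,1) — stop
  → r_2 = 0.2485
beam 3: φ=180°, α=285°
  cosα=0.2588 sinα=-0.9659 | (2,1) | tMaxX 2.9364 tMaxY 0.7040 | tΔX 3.8637 tΔY 1.0353
    t=0.7040 [y] (2,0) — stop
  → r_3 = 0.7040
beam 4: φ=270°, α=15°
  cosα=0.9659 sinα=0.2588 | (2,1) | tMaxX 0.7868 tMaxY 1.2364 | tΔX 1.0353 tΔY 3.8637
    t=0.7868 [x] (3,1)
    t=1.2364 [y] (3,2)
    t=1.8221 [x] (4,2)
    t=2.8574 [x] (5,2)
    t=3.8926 [x] (6,2) — stop
  → r_4 = 3.8926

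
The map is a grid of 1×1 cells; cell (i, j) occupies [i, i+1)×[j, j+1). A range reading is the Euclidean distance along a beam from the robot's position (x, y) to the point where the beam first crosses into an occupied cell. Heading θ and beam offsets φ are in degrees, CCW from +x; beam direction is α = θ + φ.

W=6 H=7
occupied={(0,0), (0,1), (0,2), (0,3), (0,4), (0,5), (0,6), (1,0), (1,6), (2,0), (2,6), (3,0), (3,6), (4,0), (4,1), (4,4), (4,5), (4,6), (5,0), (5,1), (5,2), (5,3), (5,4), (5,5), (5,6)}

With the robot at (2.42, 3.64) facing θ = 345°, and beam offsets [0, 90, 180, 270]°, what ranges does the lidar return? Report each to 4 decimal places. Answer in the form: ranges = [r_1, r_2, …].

beam 1: φ=0°, α=345°
  dir = (cos 345°, sin 345°) = (0.9659, -0.2588); from cell (2,3)
  next x-line at t=0.6005, next y-line at t=2.4728; Δt_x=1.0353, Δt_y=3.8637
    x: enter (3,3) at t=0.6005
    x: enter (4,3) at t=1.6357
    y: enter (4,2) at t=2.4728
    x: enter (5,2) at t=2.6710 ← occupied
  → r_1 = 2.6710
beam 2: φ=90°, α=75°
  dir = (cos 75°, sin 75°) = (0.2588, 0.9659); from cell (2,3)
  next x-line at t=2.2409, next y-line at t=0.3727; Δt_x=3.8637, Δt_y=1.0353
    y: enter (2,4) at t=0.3727
    y: enter (2,5) at t=1.4080
    x: enter (3,5) at t=2.2409
    y: enter (3,6) at t=2.4433 ← occupied
  → r_2 = 2.4433
beam 3: φ=180°, α=165°
  dir = (cos 165°, sin 165°) = (-0.9659, 0.2588); from cell (2,3)
  next x-line at t=0.4348, next y-line at t=1.3909; Δt_x=1.0353, Δt_y=3.8637
    x: enter (1,3) at t=0.4348
    y: enter (1,4) at t=1.3909
    x: enter (0,4) at t=1.4701 ← occupied
  → r_3 = 1.4701
beam 4: φ=270°, α=255°
  dir = (cos 255°, sin 255°) = (-0.2588, -0.9659); from cell (2,3)
  next x-line at t=1.6228, next y-line at t=0.6626; Δt_x=3.8637, Δt_y=1.0353
    y: enter (2,2) at t=0.6626
    x: enter (1,2) at t=1.6228
    y: enter (1,1) at t=1.6979
    y: enter (1,0) at t=2.7331 ← occupied
  → r_4 = 2.7331

ranges = [2.6710, 2.4433, 1.4701, 2.7331]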